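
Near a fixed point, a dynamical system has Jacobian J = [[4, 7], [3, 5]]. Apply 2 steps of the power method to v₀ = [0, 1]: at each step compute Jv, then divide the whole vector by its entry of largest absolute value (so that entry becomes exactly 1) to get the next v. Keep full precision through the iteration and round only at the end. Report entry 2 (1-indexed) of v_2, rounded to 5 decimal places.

Jv0 = (7.000000, 5.000000); divide by 7.000000 → v1 = (1.000000, 0.714286)
Jv1 = (9.000000, 6.571429); divide by 9.000000 → v2 = (1.000000, 0.730159)
Requested entry of v2: 46/63 = 0.73016

0.73016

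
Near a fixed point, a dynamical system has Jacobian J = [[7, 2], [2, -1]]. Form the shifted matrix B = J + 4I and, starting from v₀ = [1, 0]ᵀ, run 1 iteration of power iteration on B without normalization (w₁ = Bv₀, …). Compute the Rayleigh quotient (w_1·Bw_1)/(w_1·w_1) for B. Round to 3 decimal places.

B = J + 4I has rows (11, 2); (2, 3)
w1 = Bv₀ = (11·1 + 2·0; 2·1 + 3·0) = (11, 2)
Bw1 = (125, 28)
w1·Bw1 = 1431; w1·w1 = 125; μ ≈ 1431/125 = 11.448

11.448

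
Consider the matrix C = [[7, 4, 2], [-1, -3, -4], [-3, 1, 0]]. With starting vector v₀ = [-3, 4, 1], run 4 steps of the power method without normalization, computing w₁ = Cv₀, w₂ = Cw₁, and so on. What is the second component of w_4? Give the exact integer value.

w1 = Cv₀ = (-3, -13, 13)
w2 = Cw1 = (-47, -10, -4)
w3 = Cw2 = (-377, 93, 131)
w4 = Cw3 = (-2005, -426, 1224)
The requested component of w4 is -426.

-426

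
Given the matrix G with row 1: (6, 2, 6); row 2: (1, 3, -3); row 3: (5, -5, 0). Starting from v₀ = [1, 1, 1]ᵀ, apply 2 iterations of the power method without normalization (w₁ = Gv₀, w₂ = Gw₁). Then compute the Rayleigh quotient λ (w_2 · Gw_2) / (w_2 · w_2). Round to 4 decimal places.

w1 = Gv₀ = (14, 1, 0)
w2 = Gw1 = (86, 17, 65)
Gw2 = (940, -58, 345)
w2·Gw2 = 86·940 + 17·(-58) + 65·345 = 102279; w2·w2 = 86·86 + 17·17 + 65·65 = 11910
λ ≈ 102279/11910 = 8.5877

8.5877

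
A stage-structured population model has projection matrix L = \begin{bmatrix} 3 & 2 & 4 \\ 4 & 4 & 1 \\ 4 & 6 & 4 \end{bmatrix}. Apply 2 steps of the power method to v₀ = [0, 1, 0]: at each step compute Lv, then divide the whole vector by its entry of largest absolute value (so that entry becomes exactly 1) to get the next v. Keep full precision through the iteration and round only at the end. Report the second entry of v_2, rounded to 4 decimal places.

Lv0 = (2.00000, 4.00000, 6.00000); divide by 6.00000 → v1 = (0.33333, 0.66667, 1.00000)
Lv1 = (6.33333, 5.00000, 9.33333); divide by 9.33333 → v2 = (0.67857, 0.53571, 1.00000)
Requested entry of v2: 30/56 = 0.5357

0.5357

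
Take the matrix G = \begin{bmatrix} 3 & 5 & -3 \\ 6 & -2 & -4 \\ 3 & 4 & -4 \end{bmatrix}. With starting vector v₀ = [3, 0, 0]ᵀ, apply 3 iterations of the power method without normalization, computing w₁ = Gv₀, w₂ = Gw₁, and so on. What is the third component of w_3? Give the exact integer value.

w1 = Gv₀ = (3·3 + 5·0 + (-3)·0; 6·3 + (-2)·0 + (-4)·0; 3·3 + 4·0 + (-4)·0) = (9, 18, 9)
w2 = Gw1 = (3·9 + 5·18 + (-3)·9; 6·9 + (-2)·18 + (-4)·9; 3·9 + 4·18 + (-4)·9) = (90, -18, 63)
w3 = Gw2 = (-9, 324, -54)
The requested component of w3 is -54.

-54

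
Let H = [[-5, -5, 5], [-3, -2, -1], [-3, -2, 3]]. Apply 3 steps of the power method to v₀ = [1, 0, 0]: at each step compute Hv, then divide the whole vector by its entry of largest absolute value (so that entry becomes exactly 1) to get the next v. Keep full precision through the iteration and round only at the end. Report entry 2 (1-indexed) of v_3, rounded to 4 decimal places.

0.7297

Hv0 = (-5.00000, -3.00000, -3.00000); divide by -5.00000 → v1 = (1.00000, 0.60000, 0.60000)
Hv1 = (-5.00000, -4.80000, -2.40000); divide by -5.00000 → v2 = (1.00000, 0.96000, 0.48000)
Hv2 = (-7.40000, -5.40000, -3.48000); divide by -7.40000 → v3 = (1.00000, 0.72973, 0.47027)
Requested entry of v3: -135/-185 = 0.7297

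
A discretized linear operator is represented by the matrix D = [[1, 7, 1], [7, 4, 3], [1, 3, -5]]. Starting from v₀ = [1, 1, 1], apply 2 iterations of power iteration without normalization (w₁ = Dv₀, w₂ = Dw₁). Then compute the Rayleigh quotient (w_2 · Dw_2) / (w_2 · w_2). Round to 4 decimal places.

w1 = Dv₀ = (1·1 + 7·1 + 1·1; 7·1 + 4·1 + 3·1; 1·1 + 3·1 + (-5)·1) = (9, 14, -1)
w2 = Dw1 = (1·9 + 7·14 + 1·(-1); 7·9 + 4·14 + 3·(-1); 1·9 + 3·14 + (-5)·(-1)) = (106, 116, 56)
Dw2 = (974, 1374, 174)
w2·Dw2 = 106·974 + 116·1374 + 56·174 = 272372; w2·w2 = 106·106 + 116·116 + 56·56 = 27828
λ ≈ 272372/27828 = 9.7877

9.7877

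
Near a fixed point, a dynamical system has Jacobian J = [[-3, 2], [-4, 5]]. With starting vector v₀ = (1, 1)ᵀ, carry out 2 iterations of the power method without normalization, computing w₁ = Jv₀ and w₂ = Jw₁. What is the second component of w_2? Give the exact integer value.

w1 = Jv₀ = ((-3)·1 + 2·1; (-4)·1 + 5·1) = (-1, 1)
w2 = Jw1 = ((-3)·(-1) + 2·1; (-4)·(-1) + 5·1) = (5, 9)
The requested component of w2 is 9.

9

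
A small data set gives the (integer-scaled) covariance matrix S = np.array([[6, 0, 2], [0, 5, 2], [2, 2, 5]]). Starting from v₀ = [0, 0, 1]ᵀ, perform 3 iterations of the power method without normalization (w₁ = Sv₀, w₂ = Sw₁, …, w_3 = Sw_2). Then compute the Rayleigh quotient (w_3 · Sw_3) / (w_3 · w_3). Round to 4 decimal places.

w1 = Sv₀ = (6·0 + 0·0 + 2·1; 0·0 + 5·0 + 2·1; 2·0 + 2·0 + 5·1) = (2, 2, 5)
w2 = Sw1 = (6·2 + 0·2 + 2·5; 0·2 + 5·2 + 2·5; 2·2 + 2·2 + 5·5) = (22, 20, 33)
w3 = Sw2 = (198, 166, 249)
Sw3 = (1686, 1328, 1973)
w3·Sw3 = 198·1686 + 166·1328 + 249·1973 = 1045553; w3·w3 = 198·198 + 166·166 + 249·249 = 128761
λ ≈ 1045553/128761 = 8.1201

8.1201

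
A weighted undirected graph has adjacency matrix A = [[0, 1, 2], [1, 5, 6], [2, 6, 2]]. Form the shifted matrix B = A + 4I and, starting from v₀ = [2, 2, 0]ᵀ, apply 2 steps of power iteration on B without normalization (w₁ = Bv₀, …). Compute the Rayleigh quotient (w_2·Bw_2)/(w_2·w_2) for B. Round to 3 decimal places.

μ ≈ 14.070

B = A + 4I has rows (4, 1, 2); (1, 9, 6); (2, 6, 6)
w1 = Bv₀ = (10, 20, 16)
w2 = Bw1 = (92, 286, 236)
Bw2 = (1126, 4082, 3316)
w2·Bw2 = 2053620; w2·w2 = 145956; μ ≈ 2053620/145956 = 14.070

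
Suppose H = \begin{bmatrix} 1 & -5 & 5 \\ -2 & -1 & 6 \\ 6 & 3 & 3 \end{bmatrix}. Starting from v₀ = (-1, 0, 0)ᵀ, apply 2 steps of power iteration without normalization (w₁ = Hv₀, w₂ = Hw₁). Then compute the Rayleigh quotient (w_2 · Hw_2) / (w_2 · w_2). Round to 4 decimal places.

w1 = Hv₀ = (1·(-1) + (-5)·0 + 5·0; (-2)·(-1) + (-1)·0 + 6·0; 6·(-1) + 3·0 + 3·0) = (-1, 2, -6)
w2 = Hw1 = (1·(-1) + (-5)·2 + 5·(-6); (-2)·(-1) + (-1)·2 + 6·(-6); 6·(-1) + 3·2 + 3·(-6)) = (-41, -36, -18)
Hw2 = (49, 10, -408)
w2·Hw2 = (-41)·49 + (-36)·10 + (-18)·(-408) = 4975; w2·w2 = (-41)·(-41) + (-36)·(-36) + (-18)·(-18) = 3301
λ ≈ 4975/3301 = 1.5071

λ ≈ 1.5071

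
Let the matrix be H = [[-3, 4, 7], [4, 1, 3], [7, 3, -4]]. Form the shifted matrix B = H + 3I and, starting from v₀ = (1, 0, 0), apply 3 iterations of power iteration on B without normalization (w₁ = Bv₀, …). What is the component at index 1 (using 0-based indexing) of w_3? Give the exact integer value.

423

B = H + 3I has rows (0, 4, 7); (4, 4, 3); (7, 3, -1)
w1 = Bv₀ = (0·1 + 4·0 + 7·0; 4·1 + 4·0 + 3·0; 7·1 + 3·0 + (-1)·0) = (0, 4, 7)
w2 = Bw1 = (0·0 + 4·4 + 7·7; 4·0 + 4·4 + 3·7; 7·0 + 3·4 + (-1)·7) = (65, 37, 5)
w3 = Bw2 = (183, 423, 561)
Requested component of w3: 423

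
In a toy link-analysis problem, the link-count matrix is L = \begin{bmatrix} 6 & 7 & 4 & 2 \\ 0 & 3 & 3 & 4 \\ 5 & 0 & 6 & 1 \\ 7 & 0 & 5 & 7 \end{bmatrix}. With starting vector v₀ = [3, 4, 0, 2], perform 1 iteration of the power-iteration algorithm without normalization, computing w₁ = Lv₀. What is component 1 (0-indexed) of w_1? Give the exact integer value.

w1 = Lv₀ = (6·3 + 7·4 + 4·0 + 2·2; 0·3 + 3·4 + 3·0 + 4·2; 5·3 + 0·4 + 6·0 + 1·2; 7·3 + 0·4 + 5·0 + 7·2) = (50, 20, 17, 35)
The requested component of w1 is 20.

20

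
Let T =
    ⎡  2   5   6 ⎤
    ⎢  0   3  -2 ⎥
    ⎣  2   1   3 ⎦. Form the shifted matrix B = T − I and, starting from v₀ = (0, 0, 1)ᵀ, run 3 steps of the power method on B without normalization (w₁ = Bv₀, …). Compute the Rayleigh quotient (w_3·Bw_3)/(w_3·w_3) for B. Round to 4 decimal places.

B = T − I has rows (1, 5, 6); (0, 2, -2); (2, 1, 2)
w1 = Bv₀ = (1·0 + 5·0 + 6·1; 0·0 + 2·0 + (-2)·1; 2·0 + 1·0 + 2·1) = (6, -2, 2)
w2 = Bw1 = (1·6 + 5·(-2) + 6·2; 0·6 + 2·(-2) + (-2)·2; 2·6 + 1·(-2) + 2·2) = (8, -8, 14)
w3 = Bw2 = (52, -44, 36)
Bw3 = (48, -160, 132)
w3·Bw3 = 14288; w3·w3 = 5936; μ ≈ 14288/5936 = 2.4070

μ ≈ 2.4070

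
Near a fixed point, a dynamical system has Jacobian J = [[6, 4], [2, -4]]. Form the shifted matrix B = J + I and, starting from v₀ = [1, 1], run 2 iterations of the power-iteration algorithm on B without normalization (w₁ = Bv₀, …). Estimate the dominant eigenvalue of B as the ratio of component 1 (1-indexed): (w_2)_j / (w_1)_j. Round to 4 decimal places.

6.6364

B = J + I has rows (7, 4); (2, -3)
w1 = Bv₀ = (7·1 + 4·1; 2·1 + (-3)·1) = (11, -1)
w2 = Bw1 = (7·11 + 4·(-1); 2·11 + (-3)·(-1)) = (73, 25)
Ratio: 73/11 = 6.6364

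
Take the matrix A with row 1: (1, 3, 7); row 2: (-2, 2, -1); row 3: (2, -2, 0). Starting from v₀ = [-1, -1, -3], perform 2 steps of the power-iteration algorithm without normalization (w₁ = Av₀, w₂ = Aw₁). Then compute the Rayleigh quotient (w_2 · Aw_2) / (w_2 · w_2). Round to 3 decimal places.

w1 = Av₀ = (1·(-1) + 3·(-1) + 7·(-3); (-2)·(-1) + 2·(-1) + (-1)·(-3); 2·(-1) + (-2)·(-1) + 0·(-3)) = (-25, 3, 0)
w2 = Aw1 = (1·(-25) + 3·3 + 7·0; (-2)·(-25) + 2·3 + (-1)·0; 2·(-25) + (-2)·3 + 0·0) = (-16, 56, -56)
Aw2 = (-240, 200, -144)
w2·Aw2 = (-16)·(-240) + 56·200 + (-56)·(-144) = 23104; w2·w2 = (-16)·(-16) + 56·56 + (-56)·(-56) = 6528
λ ≈ 23104/6528 = 3.539

3.539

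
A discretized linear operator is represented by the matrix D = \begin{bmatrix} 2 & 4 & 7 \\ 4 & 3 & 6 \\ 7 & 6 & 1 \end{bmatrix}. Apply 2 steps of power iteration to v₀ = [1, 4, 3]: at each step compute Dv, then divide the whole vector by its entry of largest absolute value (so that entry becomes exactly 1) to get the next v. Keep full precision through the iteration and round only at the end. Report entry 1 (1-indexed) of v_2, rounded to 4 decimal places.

Dv0 = (39.00000, 34.00000, 34.00000); divide by 39.00000 → v1 = (1.00000, 0.87179, 0.87179)
Dv1 = (11.58974, 11.84615, 13.10256); divide by 13.10256 → v2 = (0.88454, 0.90411, 1.00000)
Requested entry of v2: 452/511 = 0.8845

0.8845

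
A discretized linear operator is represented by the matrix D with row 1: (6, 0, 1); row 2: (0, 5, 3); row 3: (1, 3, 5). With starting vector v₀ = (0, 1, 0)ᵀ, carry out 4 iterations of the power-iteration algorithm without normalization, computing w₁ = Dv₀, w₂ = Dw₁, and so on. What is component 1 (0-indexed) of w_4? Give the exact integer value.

2065

w1 = Dv₀ = (6·0 + 0·1 + 1·0; 0·0 + 5·1 + 3·0; 1·0 + 3·1 + 5·0) = (0, 5, 3)
w2 = Dw1 = (6·0 + 0·5 + 1·3; 0·0 + 5·5 + 3·3; 1·0 + 3·5 + 5·3) = (3, 34, 30)
w3 = Dw2 = (48, 260, 255)
w4 = Dw3 = (543, 2065, 2103)
The requested component of w4 is 2065.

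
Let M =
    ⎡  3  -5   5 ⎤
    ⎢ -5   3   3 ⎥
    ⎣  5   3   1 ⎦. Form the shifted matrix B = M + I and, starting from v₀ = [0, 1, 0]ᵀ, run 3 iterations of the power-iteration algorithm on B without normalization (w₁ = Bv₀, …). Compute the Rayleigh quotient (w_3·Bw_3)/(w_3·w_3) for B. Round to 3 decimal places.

B = M + I has rows (4, -5, 5); (-5, 4, 3); (5, 3, 2)
w1 = Bv₀ = (4·0 + (-5)·1 + 5·0; (-5)·0 + 4·1 + 3·0; 5·0 + 3·1 + 2·0) = (-5, 4, 3)
w2 = Bw1 = (4·(-5) + (-5)·4 + 5·3; (-5)·(-5) + 4·4 + 3·3; 5·(-5) + 3·4 + 2·3) = (-25, 50, -7)
w3 = Bw2 = (-385, 304, 11)
Bw3 = (-3005, 3174, -991)
w3·Bw3 = 2110920; w3·w3 = 240762; μ ≈ 2110920/240762 = 8.768

8.768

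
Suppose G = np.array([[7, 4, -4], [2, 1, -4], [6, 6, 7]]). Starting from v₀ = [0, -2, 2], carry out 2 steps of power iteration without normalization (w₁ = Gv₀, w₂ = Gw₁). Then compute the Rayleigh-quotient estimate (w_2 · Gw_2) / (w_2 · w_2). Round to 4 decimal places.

w1 = Gv₀ = (-16, -10, 2)
w2 = Gw1 = (-160, -50, -142)
Gw2 = (-752, 198, -2254)
w2·Gw2 = (-160)·(-752) + (-50)·198 + (-142)·(-2254) = 430488; w2·w2 = (-160)·(-160) + (-50)·(-50) + (-142)·(-142) = 48264
λ ≈ 430488/48264 = 8.9194

λ ≈ 8.9194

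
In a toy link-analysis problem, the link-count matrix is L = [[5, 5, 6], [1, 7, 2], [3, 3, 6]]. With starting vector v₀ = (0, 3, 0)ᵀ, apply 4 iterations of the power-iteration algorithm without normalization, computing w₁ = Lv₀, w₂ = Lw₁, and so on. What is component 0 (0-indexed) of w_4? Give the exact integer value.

w1 = Lv₀ = (5·0 + 5·3 + 6·0; 1·0 + 7·3 + 2·0; 3·0 + 3·3 + 6·0) = (15, 21, 9)
w2 = Lw1 = (5·15 + 5·21 + 6·9; 1·15 + 7·21 + 2·9; 3·15 + 3·21 + 6·9) = (234, 180, 162)
w3 = Lw2 = (3042, 1818, 2214)
w4 = Lw3 = (37584, 20196, 27864)
The requested component of w4 is 37584.

37584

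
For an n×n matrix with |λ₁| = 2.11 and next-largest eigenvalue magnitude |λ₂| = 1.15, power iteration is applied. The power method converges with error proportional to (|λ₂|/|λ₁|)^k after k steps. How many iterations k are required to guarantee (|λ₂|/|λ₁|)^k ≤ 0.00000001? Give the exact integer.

|λ₂/λ₁| = 1.15/2.11 = 0.54502
Need k ≥ ln(0.00000001) / ln(0.54502) = -18.4207 / -0.6069 ≈ 30.351
Smallest integer k satisfying the bound: 31

31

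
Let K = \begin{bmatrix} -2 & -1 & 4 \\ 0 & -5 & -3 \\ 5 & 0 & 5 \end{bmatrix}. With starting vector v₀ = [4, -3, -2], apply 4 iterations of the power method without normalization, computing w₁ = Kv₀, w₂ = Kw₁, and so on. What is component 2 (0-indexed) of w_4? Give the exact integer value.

675

w1 = Kv₀ = (-13, 21, 10)
w2 = Kw1 = (45, -135, -15)
w3 = Kw2 = (-15, 720, 150)
w4 = Kw3 = (-90, -4050, 675)
The requested component of w4 is 675.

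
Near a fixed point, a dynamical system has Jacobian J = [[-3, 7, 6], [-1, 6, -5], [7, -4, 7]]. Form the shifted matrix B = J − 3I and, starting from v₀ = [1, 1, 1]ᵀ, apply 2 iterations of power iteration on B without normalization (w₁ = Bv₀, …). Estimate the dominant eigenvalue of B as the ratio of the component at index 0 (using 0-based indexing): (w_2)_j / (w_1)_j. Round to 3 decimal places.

B = J − 3I has rows (-6, 7, 6); (-1, 3, -5); (7, -4, 4)
w1 = Bv₀ = (7, -3, 7)
w2 = Bw1 = (-21, -51, 89)
Ratio: -21/7 = -3.000

μ ≈ -3.000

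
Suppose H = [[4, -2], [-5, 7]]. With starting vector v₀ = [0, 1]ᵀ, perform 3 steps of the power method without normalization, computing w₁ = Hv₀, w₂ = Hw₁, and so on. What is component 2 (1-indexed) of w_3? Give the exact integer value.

523

w1 = Hv₀ = (4·0 + (-2)·1; (-5)·0 + 7·1) = (-2, 7)
w2 = Hw1 = (4·(-2) + (-2)·7; (-5)·(-2) + 7·7) = (-22, 59)
w3 = Hw2 = (-206, 523)
The requested component of w3 is 523.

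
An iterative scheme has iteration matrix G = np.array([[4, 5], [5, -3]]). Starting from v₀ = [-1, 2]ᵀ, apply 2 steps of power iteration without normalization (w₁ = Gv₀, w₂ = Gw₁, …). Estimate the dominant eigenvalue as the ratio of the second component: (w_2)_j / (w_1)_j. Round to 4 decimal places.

λ ≈ -5.7273

w1 = Gv₀ = (4·(-1) + 5·2; 5·(-1) + (-3)·2) = (6, -11)
w2 = Gw1 = (4·6 + 5·(-11); 5·6 + (-3)·(-11)) = (-31, 63)
Ratio at component: 63 / -11 = -5.7273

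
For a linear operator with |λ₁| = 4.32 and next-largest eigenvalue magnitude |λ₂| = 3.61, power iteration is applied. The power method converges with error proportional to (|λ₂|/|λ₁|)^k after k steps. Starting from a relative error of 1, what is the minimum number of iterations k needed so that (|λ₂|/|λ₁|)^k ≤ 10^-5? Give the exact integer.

|λ₂/λ₁| = 3.61/4.32 = 0.83565
Need k ≥ ln(10^-5) / ln(0.83565) = -11.5129 / -0.1795 ≈ 64.122
Smallest integer k satisfying the bound: 65

65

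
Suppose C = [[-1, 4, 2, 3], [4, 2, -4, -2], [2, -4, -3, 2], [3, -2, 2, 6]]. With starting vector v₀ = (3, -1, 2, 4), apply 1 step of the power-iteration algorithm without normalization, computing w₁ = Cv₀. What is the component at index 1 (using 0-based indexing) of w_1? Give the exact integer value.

-6

w1 = Cv₀ = (9, -6, 12, 39)
The requested component of w1 is -6.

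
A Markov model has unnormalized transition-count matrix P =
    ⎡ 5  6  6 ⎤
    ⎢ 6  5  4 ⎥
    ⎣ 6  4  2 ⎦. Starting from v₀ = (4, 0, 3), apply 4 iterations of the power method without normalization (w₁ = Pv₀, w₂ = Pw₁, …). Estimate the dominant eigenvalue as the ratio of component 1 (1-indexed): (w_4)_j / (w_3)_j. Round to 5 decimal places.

w1 = Pv₀ = (5·4 + 6·0 + 6·3; 6·4 + 5·0 + 4·3; 6·4 + 4·0 + 2·3) = (38, 36, 30)
w2 = Pw1 = (5·38 + 6·36 + 6·30; 6·38 + 5·36 + 4·30; 6·38 + 4·36 + 2·30) = (586, 528, 432)
w3 = Pw2 = (8690, 7884, 6492)
w4 = Pw3 = (129706, 117528, 96660)
Ratio at component: 129706 / 8690 = 14.92589

14.92589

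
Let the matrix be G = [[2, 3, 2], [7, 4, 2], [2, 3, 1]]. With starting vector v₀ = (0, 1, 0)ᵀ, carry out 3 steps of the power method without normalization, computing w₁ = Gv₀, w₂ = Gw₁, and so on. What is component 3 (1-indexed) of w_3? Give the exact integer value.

w1 = Gv₀ = (2·0 + 3·1 + 2·0; 7·0 + 4·1 + 2·0; 2·0 + 3·1 + 1·0) = (3, 4, 3)
w2 = Gw1 = (2·3 + 3·4 + 2·3; 7·3 + 4·4 + 2·3; 2·3 + 3·4 + 1·3) = (24, 43, 21)
w3 = Gw2 = (219, 382, 198)
The requested component of w3 is 198.

198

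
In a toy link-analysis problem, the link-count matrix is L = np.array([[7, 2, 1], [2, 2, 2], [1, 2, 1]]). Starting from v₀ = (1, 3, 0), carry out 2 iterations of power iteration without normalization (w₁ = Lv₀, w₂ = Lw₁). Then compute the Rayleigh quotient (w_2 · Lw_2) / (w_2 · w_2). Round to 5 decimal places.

w1 = Lv₀ = (13, 8, 7)
w2 = Lw1 = (114, 56, 36)
Lw2 = (946, 412, 262)
w2·Lw2 = 114·946 + 56·412 + 36·262 = 140348; w2·w2 = 114·114 + 56·56 + 36·36 = 17428
λ ≈ 140348/17428 = 8.05302

8.05302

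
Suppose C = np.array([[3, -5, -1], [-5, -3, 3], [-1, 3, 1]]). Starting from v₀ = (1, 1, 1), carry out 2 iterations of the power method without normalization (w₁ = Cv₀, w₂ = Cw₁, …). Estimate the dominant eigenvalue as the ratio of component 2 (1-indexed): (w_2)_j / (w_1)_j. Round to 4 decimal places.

λ ≈ -7.8000

w1 = Cv₀ = (-3, -5, 3)
w2 = Cw1 = (13, 39, -9)
Ratio at component: 39 / -5 = -7.8000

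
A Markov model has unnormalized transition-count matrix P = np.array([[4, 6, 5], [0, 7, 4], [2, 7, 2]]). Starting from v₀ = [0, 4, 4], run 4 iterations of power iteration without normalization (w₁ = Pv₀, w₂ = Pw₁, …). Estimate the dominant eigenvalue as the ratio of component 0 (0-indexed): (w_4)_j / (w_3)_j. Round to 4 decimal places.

11.5566

w1 = Pv₀ = (4·0 + 6·4 + 5·4; 0·0 + 7·4 + 4·4; 2·0 + 7·4 + 2·4) = (44, 44, 36)
w2 = Pw1 = (4·44 + 6·44 + 5·36; 0·44 + 7·44 + 4·36; 2·44 + 7·44 + 2·36) = (620, 452, 468)
w3 = Pw2 = (7532, 5036, 5340)
w4 = Pw3 = (87044, 56612, 60996)
Ratio at component: 87044 / 7532 = 11.5566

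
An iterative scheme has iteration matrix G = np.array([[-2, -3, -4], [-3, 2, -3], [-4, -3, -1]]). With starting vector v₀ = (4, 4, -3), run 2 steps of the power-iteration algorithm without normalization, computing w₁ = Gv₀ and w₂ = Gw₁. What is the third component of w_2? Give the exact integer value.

42

w1 = Gv₀ = ((-2)·4 + (-3)·4 + (-4)·(-3); (-3)·4 + 2·4 + (-3)·(-3); (-4)·4 + (-3)·4 + (-1)·(-3)) = (-8, 5, -25)
w2 = Gw1 = ((-2)·(-8) + (-3)·5 + (-4)·(-25); (-3)·(-8) + 2·5 + (-3)·(-25); (-4)·(-8) + (-3)·5 + (-1)·(-25)) = (101, 109, 42)
The requested component of w2 is 42.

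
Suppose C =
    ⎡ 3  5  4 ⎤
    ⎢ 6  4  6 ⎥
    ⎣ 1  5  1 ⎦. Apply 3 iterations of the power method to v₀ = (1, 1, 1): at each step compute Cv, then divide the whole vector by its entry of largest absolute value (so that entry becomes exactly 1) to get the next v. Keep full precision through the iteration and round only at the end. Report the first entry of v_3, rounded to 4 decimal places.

0.7917

Cv0 = (12.00000, 16.00000, 7.00000); divide by 16.00000 → v1 = (0.75000, 1.00000, 0.43750)
Cv1 = (9.00000, 11.12500, 6.18750); divide by 11.12500 → v2 = (0.80899, 1.00000, 0.55618)
Cv2 = (9.65169, 12.19101, 6.36517); divide by 12.19101 → v3 = (0.79171, 1.00000, 0.52212)
Requested entry of v3: 1718/2170 = 0.7917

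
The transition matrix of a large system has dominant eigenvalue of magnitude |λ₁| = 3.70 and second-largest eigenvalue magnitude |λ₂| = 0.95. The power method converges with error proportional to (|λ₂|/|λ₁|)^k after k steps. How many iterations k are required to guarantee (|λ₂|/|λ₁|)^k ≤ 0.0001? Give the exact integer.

|λ₂/λ₁| = 0.95/3.70 = 0.25676
Need k ≥ ln(0.0001) / ln(0.25676) = -9.2103 / -1.3596 ≈ 6.774
Smallest integer k satisfying the bound: 7

7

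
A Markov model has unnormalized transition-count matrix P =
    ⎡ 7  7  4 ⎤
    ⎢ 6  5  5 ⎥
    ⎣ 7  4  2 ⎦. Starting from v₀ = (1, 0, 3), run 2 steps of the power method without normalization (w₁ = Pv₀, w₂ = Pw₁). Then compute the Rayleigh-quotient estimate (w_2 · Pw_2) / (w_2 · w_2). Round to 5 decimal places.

w1 = Pv₀ = (7·1 + 7·0 + 4·3; 6·1 + 5·0 + 5·3; 7·1 + 4·0 + 2·3) = (19, 21, 13)
w2 = Pw1 = (7·19 + 7·21 + 4·13; 6·19 + 5·21 + 5·13; 7·19 + 4·21 + 2·13) = (332, 284, 243)
Pw2 = (5284, 4627, 3946)
w2·Pw2 = 332·5284 + 284·4627 + 243·3946 = 4027234; w2·w2 = 332·332 + 284·284 + 243·243 = 249929
λ ≈ 4027234/249929 = 16.11351

16.11351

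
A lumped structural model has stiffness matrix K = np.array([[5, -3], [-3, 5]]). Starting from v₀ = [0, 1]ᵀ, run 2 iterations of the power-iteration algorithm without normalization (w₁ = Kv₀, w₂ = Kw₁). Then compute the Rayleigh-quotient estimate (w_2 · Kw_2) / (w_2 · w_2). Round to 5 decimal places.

w1 = Kv₀ = (5·0 + (-3)·1; (-3)·0 + 5·1) = (-3, 5)
w2 = Kw1 = (5·(-3) + (-3)·5; (-3)·(-3) + 5·5) = (-30, 34)
Kw2 = (-252, 260)
w2·Kw2 = (-30)·(-252) + 34·260 = 16400; w2·w2 = (-30)·(-30) + 34·34 = 2056
λ ≈ 16400/2056 = 7.97665

7.97665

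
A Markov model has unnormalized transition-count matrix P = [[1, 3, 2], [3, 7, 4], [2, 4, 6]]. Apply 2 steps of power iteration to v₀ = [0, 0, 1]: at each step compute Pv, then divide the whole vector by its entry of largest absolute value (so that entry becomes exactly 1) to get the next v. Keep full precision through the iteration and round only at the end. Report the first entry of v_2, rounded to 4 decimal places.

0.4483

Pv0 = (2.00000, 4.00000, 6.00000); divide by 6.00000 → v1 = (0.33333, 0.66667, 1.00000)
Pv1 = (4.33333, 9.66667, 9.33333); divide by 9.66667 → v2 = (0.44828, 1.00000, 0.96552)
Requested entry of v2: 26/58 = 0.4483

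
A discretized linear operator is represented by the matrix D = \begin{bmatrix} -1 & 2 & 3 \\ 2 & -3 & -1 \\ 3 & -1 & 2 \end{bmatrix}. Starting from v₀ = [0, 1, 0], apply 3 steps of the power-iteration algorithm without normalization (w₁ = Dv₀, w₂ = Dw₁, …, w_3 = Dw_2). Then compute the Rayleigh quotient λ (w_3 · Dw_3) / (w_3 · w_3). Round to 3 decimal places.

-5.154

w1 = Dv₀ = ((-1)·0 + 2·1 + 3·0; 2·0 + (-3)·1 + (-1)·0; 3·0 + (-1)·1 + 2·0) = (2, -3, -1)
w2 = Dw1 = ((-1)·2 + 2·(-3) + 3·(-1); 2·2 + (-3)·(-3) + (-1)·(-1); 3·2 + (-1)·(-3) + 2·(-1)) = (-11, 14, 7)
w3 = Dw2 = (60, -71, -33)
Dw3 = (-301, 366, 185)
w3·Dw3 = 60·(-301) + (-71)·366 + (-33)·185 = -50151; w3·w3 = 60·60 + (-71)·(-71) + (-33)·(-33) = 9730
λ ≈ -50151/9730 = -5.154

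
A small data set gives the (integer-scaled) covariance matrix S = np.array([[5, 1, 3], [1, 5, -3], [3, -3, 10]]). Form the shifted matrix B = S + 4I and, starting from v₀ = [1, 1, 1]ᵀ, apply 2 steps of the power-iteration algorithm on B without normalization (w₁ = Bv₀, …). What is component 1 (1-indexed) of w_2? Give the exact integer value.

B = S + 4I has rows (9, 1, 3); (1, 9, -3); (3, -3, 14)
w1 = Bv₀ = (13, 7, 14)
w2 = Bw1 = (166, 34, 214)
Requested component of w2: 166

166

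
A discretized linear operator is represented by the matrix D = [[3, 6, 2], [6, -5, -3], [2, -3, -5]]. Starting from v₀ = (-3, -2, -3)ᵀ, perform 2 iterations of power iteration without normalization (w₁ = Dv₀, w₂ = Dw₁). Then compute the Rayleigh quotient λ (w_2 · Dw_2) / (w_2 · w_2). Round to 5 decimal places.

-5.20909

w1 = Dv₀ = (3·(-3) + 6·(-2) + 2·(-3); 6·(-3) + (-5)·(-2) + (-3)·(-3); 2·(-3) + (-3)·(-2) + (-5)·(-3)) = (-27, 1, 15)
w2 = Dw1 = (3·(-27) + 6·1 + 2·15; 6·(-27) + (-5)·1 + (-3)·15; 2·(-27) + (-3)·1 + (-5)·15) = (-45, -212, -132)
Dw2 = (-1671, 1186, 1206)
w2·Dw2 = (-45)·(-1671) + (-212)·1186 + (-132)·1206 = -335429; w2·w2 = (-45)·(-45) + (-212)·(-212) + (-132)·(-132) = 64393
λ ≈ -335429/64393 = -5.20909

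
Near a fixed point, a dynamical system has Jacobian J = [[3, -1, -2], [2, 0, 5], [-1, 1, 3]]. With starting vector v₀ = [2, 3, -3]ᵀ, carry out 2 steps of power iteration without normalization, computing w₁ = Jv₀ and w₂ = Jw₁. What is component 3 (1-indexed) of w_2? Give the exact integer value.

-44

w1 = Jv₀ = (9, -11, -8)
w2 = Jw1 = (54, -22, -44)
The requested component of w2 is -44.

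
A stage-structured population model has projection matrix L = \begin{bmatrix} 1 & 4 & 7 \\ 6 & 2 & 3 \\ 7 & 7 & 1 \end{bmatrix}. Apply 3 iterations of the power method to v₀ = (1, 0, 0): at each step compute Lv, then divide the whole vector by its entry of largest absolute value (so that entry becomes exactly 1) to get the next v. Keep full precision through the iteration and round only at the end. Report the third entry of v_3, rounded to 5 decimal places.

Lv0 = (1.000000, 6.000000, 7.000000); divide by 7.000000 → v1 = (0.142857, 0.857143, 1.000000)
Lv1 = (10.571429, 5.571429, 8.000000); divide by 10.571429 → v2 = (1.000000, 0.527027, 0.756757)
Lv2 = (8.405405, 9.324324, 11.445946); divide by 11.445946 → v3 = (0.734357, 0.814640, 1.000000)
Requested entry of v3: 847/847 = 1.00000

1.00000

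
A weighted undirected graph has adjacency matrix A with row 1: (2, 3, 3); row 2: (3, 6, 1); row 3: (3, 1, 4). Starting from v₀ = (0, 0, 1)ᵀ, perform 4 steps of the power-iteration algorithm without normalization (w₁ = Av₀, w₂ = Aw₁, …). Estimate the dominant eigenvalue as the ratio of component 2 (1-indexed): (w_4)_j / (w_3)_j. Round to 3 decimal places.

λ ≈ 9.532

w1 = Av₀ = (3, 1, 4)
w2 = Aw1 = (21, 19, 26)
w3 = Aw2 = (177, 203, 186)
w4 = Aw3 = (1521, 1935, 1478)
Ratio at component: 1935 / 203 = 9.532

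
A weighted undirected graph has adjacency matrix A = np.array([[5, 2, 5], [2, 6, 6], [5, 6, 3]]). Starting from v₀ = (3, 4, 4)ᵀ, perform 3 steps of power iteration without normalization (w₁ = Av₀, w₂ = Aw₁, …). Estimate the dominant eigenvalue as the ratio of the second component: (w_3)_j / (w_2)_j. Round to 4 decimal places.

λ ≈ 13.4134

w1 = Av₀ = (43, 54, 51)
w2 = Aw1 = (578, 716, 692)
w3 = Aw2 = (7782, 9604, 9262)
Ratio at component: 9604 / 716 = 13.4134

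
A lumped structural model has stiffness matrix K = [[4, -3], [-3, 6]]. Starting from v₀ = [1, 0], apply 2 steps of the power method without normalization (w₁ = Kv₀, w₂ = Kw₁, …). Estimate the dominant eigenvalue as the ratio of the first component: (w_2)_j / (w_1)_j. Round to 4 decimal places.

6.2500

w1 = Kv₀ = (4·1 + (-3)·0; (-3)·1 + 6·0) = (4, -3)
w2 = Kw1 = (4·4 + (-3)·(-3); (-3)·4 + 6·(-3)) = (25, -30)
Ratio at component: 25 / 4 = 6.2500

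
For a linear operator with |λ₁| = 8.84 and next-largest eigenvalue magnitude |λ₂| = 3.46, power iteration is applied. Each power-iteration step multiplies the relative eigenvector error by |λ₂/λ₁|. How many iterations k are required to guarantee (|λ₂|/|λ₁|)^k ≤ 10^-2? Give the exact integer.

5

|λ₂/λ₁| = 3.46/8.84 = 0.39140
Need k ≥ ln(10^-2) / ln(0.39140) = -4.6052 / -0.9380 ≈ 4.909
Smallest integer k satisfying the bound: 5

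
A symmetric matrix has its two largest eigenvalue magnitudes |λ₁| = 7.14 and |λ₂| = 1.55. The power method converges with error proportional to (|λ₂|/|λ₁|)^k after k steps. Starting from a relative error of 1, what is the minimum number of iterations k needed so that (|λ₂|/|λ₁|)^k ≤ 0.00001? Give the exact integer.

8

|λ₂/λ₁| = 1.55/7.14 = 0.21709
Need k ≥ ln(0.00001) / ln(0.21709) = -11.5129 / -1.5275 ≈ 7.537
Smallest integer k satisfying the bound: 8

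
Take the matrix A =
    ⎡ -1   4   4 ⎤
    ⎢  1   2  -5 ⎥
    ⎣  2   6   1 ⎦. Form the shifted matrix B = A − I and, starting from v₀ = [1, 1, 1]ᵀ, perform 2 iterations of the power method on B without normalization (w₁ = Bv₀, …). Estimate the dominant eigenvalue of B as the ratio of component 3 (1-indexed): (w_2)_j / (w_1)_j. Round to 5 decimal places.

-0.75000

B = A − I has rows (-2, 4, 4); (1, 1, -5); (2, 6, 0)
w1 = Bv₀ = ((-2)·1 + 4·1 + 4·1; 1·1 + 1·1 + (-5)·1; 2·1 + 6·1 + 0·1) = (6, -3, 8)
w2 = Bw1 = ((-2)·6 + 4·(-3) + 4·8; 1·6 + 1·(-3) + (-5)·8; 2·6 + 6·(-3) + 0·8) = (8, -37, -6)
Ratio: -6/8 = -0.75000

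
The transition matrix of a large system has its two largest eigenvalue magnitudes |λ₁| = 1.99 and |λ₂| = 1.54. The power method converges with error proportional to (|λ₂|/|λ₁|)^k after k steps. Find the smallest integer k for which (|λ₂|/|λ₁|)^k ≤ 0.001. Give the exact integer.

27

|λ₂/λ₁| = 1.54/1.99 = 0.77387
Need k ≥ ln(0.001) / ln(0.77387) = -6.9078 / -0.2564 ≈ 26.946
Smallest integer k satisfying the bound: 27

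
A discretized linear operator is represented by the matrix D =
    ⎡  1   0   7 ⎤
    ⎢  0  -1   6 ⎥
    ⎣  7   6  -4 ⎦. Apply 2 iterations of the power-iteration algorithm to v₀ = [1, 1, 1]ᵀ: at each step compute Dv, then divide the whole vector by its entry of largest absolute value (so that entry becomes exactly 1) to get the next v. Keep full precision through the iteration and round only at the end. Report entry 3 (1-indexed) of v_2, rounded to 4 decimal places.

Dv0 = (8.00000, 5.00000, 9.00000); divide by 9.00000 → v1 = (0.88889, 0.55556, 1.00000)
Dv1 = (7.88889, 5.44444, 5.55556); divide by 7.88889 → v2 = (1.00000, 0.69014, 0.70423)
Requested entry of v2: 50/71 = 0.7042

0.7042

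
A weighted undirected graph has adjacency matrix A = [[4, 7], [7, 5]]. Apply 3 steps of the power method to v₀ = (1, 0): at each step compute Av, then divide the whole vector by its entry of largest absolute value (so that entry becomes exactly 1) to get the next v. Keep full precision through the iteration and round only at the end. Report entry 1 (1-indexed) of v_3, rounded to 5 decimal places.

0.91039

Av0 = (4.000000, 7.000000); divide by 7.000000 → v1 = (0.571429, 1.000000)
Av1 = (9.285714, 9.000000); divide by 9.285714 → v2 = (1.000000, 0.969231)
Av2 = (10.784615, 11.846154); divide by 11.846154 → v3 = (0.910390, 1.000000)
Requested entry of v3: 701/770 = 0.91039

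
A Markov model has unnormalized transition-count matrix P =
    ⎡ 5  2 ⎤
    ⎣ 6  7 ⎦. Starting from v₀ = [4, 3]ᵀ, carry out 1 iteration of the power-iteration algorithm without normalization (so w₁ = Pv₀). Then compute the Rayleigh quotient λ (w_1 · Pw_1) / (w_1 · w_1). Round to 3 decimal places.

w1 = Pv₀ = (26, 45)
Pw1 = (220, 471)
w1·Pw1 = 26·220 + 45·471 = 26915; w1·w1 = 26·26 + 45·45 = 2701
λ ≈ 26915/2701 = 9.965

9.965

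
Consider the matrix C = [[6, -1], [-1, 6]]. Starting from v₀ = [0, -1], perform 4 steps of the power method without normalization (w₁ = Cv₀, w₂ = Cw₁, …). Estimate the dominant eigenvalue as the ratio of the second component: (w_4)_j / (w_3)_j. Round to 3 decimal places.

6.466

w1 = Cv₀ = (1, -6)
w2 = Cw1 = (12, -37)
w3 = Cw2 = (109, -234)
w4 = Cw3 = (888, -1513)
Ratio at component: -1513 / -234 = 6.466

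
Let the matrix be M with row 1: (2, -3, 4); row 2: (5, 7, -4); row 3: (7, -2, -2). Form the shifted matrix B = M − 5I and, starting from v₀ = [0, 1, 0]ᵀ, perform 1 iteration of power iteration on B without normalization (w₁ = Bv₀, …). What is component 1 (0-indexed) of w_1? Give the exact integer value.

2

B = M − 5I has rows (-3, -3, 4); (5, 2, -4); (7, -2, -7)
w1 = Bv₀ = (-3, 2, -2)
Requested component of w1: 2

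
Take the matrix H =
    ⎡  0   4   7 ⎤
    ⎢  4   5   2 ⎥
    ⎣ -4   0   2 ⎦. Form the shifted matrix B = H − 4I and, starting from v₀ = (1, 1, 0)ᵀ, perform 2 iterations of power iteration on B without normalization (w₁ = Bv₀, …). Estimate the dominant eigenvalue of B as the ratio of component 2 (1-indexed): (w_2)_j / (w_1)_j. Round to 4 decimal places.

B = H − 4I has rows (-4, 4, 7); (4, 1, 2); (-4, 0, -2)
w1 = Bv₀ = ((-4)·1 + 4·1 + 7·0; 4·1 + 1·1 + 2·0; (-4)·1 + 0·1 + (-2)·0) = (0, 5, -4)
w2 = Bw1 = ((-4)·0 + 4·5 + 7·(-4); 4·0 + 1·5 + 2·(-4); (-4)·0 + 0·5 + (-2)·(-4)) = (-8, -3, 8)
Ratio: -3/5 = -0.6000

μ ≈ -0.6000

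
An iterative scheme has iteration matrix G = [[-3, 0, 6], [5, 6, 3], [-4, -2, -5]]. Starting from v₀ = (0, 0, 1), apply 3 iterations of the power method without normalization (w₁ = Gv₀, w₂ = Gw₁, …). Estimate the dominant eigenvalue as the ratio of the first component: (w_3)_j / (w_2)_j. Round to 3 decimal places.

λ ≈ -2.375

w1 = Gv₀ = (6, 3, -5)
w2 = Gw1 = (-48, 33, -5)
w3 = Gw2 = (114, -57, 151)
Ratio at component: 114 / -48 = -2.375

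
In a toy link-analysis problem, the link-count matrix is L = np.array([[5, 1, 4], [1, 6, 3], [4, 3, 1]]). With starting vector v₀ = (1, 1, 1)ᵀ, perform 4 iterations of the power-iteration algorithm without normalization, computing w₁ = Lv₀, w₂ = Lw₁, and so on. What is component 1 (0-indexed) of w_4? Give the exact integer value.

8390

w1 = Lv₀ = (5·1 + 1·1 + 4·1; 1·1 + 6·1 + 3·1; 4·1 + 3·1 + 1·1) = (10, 10, 8)
w2 = Lw1 = (5·10 + 1·10 + 4·8; 1·10 + 6·10 + 3·8; 4·10 + 3·10 + 1·8) = (92, 94, 78)
w3 = Lw2 = (866, 890, 728)
w4 = Lw3 = (8132, 8390, 6862)
The requested component of w4 is 8390.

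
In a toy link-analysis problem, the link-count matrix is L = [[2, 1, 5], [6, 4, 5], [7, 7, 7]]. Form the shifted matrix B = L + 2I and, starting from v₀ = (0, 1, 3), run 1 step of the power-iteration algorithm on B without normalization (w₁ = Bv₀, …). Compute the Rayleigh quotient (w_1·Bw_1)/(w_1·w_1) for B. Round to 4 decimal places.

B = L + 2I has rows (4, 1, 5); (6, 6, 5); (7, 7, 9)
w1 = Bv₀ = (4·0 + 1·1 + 5·3; 6·0 + 6·1 + 5·3; 7·0 + 7·1 + 9·3) = (16, 21, 34)
Bw1 = (255, 392, 565)
w1·Bw1 = 31522; w1·w1 = 1853; μ ≈ 31522/1853 = 17.0113

17.0113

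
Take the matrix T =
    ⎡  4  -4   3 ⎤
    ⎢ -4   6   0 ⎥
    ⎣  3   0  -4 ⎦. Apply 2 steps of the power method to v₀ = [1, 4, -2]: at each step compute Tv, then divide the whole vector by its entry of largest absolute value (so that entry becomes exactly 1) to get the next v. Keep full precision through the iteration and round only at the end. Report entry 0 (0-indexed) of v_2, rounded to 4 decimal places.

-0.6198

Tv0 = (-18.00000, 20.00000, 11.00000); divide by 20.00000 → v1 = (-0.90000, 1.00000, 0.55000)
Tv1 = (-5.95000, 9.60000, -4.90000); divide by 9.60000 → v2 = (-0.61979, 1.00000, -0.51042)
Requested entry of v2: -119/192 = -0.6198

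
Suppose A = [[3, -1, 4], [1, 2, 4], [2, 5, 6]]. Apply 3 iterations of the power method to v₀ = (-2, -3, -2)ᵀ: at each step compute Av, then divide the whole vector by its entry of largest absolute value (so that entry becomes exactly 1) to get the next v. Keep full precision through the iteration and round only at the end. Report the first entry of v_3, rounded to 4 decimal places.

0.4949

Av0 = (-11.00000, -16.00000, -31.00000); divide by -31.00000 → v1 = (0.35484, 0.51613, 1.00000)
Av1 = (4.54839, 5.38710, 9.29032); divide by 9.29032 → v2 = (0.48958, 0.57986, 1.00000)
Av2 = (4.88889, 5.64931, 9.87847); divide by 9.87847 → v3 = (0.49490, 0.57188, 1.00000)
Requested entry of v3: -1408/-2845 = 0.4949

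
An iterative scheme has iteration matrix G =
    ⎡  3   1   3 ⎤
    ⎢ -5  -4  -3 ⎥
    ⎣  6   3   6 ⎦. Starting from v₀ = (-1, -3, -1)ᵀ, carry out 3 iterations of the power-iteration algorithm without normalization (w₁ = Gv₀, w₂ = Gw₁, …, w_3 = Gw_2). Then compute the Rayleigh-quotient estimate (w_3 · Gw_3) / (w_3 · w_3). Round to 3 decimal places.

λ ≈ 7.127

w1 = Gv₀ = (3·(-1) + 1·(-3) + 3·(-1); (-5)·(-1) + (-4)·(-3) + (-3)·(-1); 6·(-1) + 3·(-3) + 6·(-1)) = (-9, 20, -21)
w2 = Gw1 = (3·(-9) + 1·20 + 3·(-21); (-5)·(-9) + (-4)·20 + (-3)·(-21); 6·(-9) + 3·20 + 6·(-21)) = (-70, 28, -120)
w3 = Gw2 = (-542, 598, -1056)
Gw3 = (-4196, 3486, -7794)
w3·Gw3 = (-542)·(-4196) + 598·3486 + (-1056)·(-7794) = 12589324; w3·w3 = (-542)·(-542) + 598·598 + (-1056)·(-1056) = 1766504
λ ≈ 12589324/1766504 = 7.127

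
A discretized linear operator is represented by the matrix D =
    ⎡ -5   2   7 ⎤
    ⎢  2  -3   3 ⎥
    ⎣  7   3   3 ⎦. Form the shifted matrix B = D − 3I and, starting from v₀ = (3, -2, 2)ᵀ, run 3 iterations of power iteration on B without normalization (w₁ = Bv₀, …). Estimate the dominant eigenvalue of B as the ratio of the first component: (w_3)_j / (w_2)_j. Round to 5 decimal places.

B = D − 3I has rows (-8, 2, 7); (2, -6, 3); (7, 3, 0)
w1 = Bv₀ = ((-8)·3 + 2·(-2) + 7·2; 2·3 + (-6)·(-2) + 3·2; 7·3 + 3·(-2) + 0·2) = (-14, 24, 15)
w2 = Bw1 = ((-8)·(-14) + 2·24 + 7·15; 2·(-14) + (-6)·24 + 3·15; 7·(-14) + 3·24 + 0·15) = (265, -127, -26)
w3 = Bw2 = (-2556, 1214, 1474)
Ratio: -2556/265 = -9.64528

-9.64528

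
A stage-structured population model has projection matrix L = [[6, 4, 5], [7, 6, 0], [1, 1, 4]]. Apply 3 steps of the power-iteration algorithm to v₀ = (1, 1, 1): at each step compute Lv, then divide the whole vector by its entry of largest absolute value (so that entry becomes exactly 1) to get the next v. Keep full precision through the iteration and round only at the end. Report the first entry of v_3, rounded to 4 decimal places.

0.8792

Lv0 = (15.00000, 13.00000, 6.00000); divide by 15.00000 → v1 = (1.00000, 0.86667, 0.40000)
Lv1 = (11.46667, 12.20000, 3.46667); divide by 12.20000 → v2 = (0.93989, 1.00000, 0.28415)
Lv2 = (11.06011, 12.57923, 3.07650); divide by 12.57923 → v3 = (0.87924, 1.00000, 0.24457)
Requested entry of v3: 2024/2302 = 0.8792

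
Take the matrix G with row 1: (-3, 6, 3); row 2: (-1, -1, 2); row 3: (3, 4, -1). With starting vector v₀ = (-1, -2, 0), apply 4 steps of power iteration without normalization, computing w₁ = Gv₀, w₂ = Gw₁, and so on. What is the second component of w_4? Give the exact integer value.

100

w1 = Gv₀ = (-9, 3, -11)
w2 = Gw1 = (12, -16, -4)
w3 = Gw2 = (-144, -4, -24)
w4 = Gw3 = (336, 100, -424)
The requested component of w4 is 100.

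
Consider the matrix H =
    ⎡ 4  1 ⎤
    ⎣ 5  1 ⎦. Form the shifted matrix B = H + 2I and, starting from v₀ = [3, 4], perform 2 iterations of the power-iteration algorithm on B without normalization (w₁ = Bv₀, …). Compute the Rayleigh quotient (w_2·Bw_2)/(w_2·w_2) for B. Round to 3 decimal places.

μ ≈ 7.178

B = H + 2I has rows (6, 1); (5, 3)
w1 = Bv₀ = (6·3 + 1·4; 5·3 + 3·4) = (22, 27)
w2 = Bw1 = (6·22 + 1·27; 5·22 + 3·27) = (159, 191)
Bw2 = (1145, 1368)
w2·Bw2 = 443343; w2·w2 = 61762; μ ≈ 443343/61762 = 7.178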